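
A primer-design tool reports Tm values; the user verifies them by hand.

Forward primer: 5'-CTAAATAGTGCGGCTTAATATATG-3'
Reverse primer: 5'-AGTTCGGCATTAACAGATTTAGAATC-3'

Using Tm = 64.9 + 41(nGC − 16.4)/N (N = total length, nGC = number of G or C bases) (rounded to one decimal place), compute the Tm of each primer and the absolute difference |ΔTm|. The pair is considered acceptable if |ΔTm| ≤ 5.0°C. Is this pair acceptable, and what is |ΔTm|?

|ΔTm| = 2.6°C; the pair is acceptable.

Forward: G+C = 8, N = 24 → Tm = 64.9 + 41·(8 − 16.4)/24 = 50.6°C.
Reverse: G+C = 9, N = 26 → Tm = 64.9 + 41·(9 − 16.4)/26 = 53.2°C.
|ΔTm| = |50.6 − 53.2| = 2.6°C, ≤ 5.0°C.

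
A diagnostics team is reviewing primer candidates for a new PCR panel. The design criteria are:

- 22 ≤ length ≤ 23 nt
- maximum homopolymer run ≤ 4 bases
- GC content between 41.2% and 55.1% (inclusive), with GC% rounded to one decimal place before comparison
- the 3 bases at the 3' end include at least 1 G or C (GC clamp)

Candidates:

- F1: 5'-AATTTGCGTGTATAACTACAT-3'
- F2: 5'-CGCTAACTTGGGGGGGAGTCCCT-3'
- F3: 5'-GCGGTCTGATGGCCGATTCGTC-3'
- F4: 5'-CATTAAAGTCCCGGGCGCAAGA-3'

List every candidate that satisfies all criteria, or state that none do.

F4 only.

F1 (21 nt, A=7 T=8 G=3 C=3): length 21, outside 22–23 ✗; longest run = 3 ✓; GC 6/21 = 28.6%, outside 41.2–55.1% ✗; 3' end CAT has 1 G/C ✓ — fails.
F2 (23 nt, A=3 T=5 G=9 C=6): length 23 ✓; longest run = 7, exceeds 4 ✗; GC 15/23 = 65.2%, outside 41.2–55.1% ✗; 3' end CCT has 2 G/C ✓ — fails.
F3 (22 nt, A=2 T=6 G=8 C=6): length 22 ✓; longest run = 2 ✓; GC 14/22 = 63.6%, outside 41.2–55.1% ✗; 3' end GTC has 2 G/C ✓ — fails.
F4 (22 nt, A=7 T=3 G=6 C=6): length 22 ✓; longest run = 3 ✓; GC 12/22 = 54.5% ✓; 3' end AGA has 1 G/C ✓ — passes.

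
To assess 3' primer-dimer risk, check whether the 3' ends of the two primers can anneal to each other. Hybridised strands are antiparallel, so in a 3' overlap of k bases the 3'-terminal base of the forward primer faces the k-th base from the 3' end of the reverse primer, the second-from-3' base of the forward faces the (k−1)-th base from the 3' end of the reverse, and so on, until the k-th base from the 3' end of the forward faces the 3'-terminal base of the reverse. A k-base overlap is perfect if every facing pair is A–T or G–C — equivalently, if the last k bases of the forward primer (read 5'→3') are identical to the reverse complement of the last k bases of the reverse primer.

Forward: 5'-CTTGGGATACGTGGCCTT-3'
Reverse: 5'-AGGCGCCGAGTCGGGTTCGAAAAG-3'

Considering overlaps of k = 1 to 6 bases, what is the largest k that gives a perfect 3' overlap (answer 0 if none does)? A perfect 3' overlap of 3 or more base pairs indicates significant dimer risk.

Last 6 bases (5'→3') — forward …GGCCTT, reverse …GAAAAG.
Reverse complement of the reverse primer's last 6 bases: CTTTTC; its first k bases are the reverse complement of the reverse primer's last k bases, so a perfect k-base overlap needs the forward primer's last k bases to equal them.
Comparing (forward last k vs required): k=1: T vs C ✗; k=2: TT vs CT ✗; k=3: CTT vs CTT ✓; k=4: CCTT vs CTTT ✗; k=5: GCCTT vs CTTTT ✗; k=6: GGCCTT vs CTTTTC ✗.
Only k = 3 is perfect, so the longest perfect 3' overlap is 3.

Longest perfect overlap: 3 complementary base pairs; significant dimer risk (threshold 3).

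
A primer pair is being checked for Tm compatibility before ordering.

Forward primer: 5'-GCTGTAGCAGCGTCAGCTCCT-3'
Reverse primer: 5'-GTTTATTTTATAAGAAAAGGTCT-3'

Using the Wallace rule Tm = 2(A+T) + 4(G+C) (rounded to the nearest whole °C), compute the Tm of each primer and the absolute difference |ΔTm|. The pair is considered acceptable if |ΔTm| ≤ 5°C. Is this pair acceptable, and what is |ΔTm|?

|ΔTm| = 12°C; the pair is not acceptable.

Forward: A=3 T=5 G=6 C=7 → Tm = 2·8 + 4·13 = 68°C.
Reverse: A=8 T=10 G=4 C=1 → Tm = 2·18 + 4·5 = 56°C.
|ΔTm| = |68 − 56| = 12°C, > 5°C.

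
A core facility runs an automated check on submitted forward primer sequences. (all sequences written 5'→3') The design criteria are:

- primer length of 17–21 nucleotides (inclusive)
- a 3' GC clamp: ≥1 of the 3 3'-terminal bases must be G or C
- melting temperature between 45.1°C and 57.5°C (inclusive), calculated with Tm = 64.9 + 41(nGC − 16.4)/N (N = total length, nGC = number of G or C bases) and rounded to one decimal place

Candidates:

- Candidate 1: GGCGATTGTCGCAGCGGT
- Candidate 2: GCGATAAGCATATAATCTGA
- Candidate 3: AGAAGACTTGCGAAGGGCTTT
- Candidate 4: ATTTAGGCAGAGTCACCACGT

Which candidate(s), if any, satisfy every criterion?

Candidate 1 (18 nt, A=2 T=4 G=8 C=4): length 18 ✓; 3' end GGT has 2 G/C ✓; Tm = 64.9 + 41·(12 − 16.4)/18 = 54.9°C ✓ — passes.
Candidate 2 (20 nt, A=8 T=5 G=4 C=3): length 20 ✓; 3' end TGA has 1 G/C ✓; Tm = 64.9 + 41·(7 − 16.4)/20 = 45.6°C ✓ — passes.
Candidate 3 (21 nt, A=6 T=5 G=7 C=3): length 21 ✓; 3' end TTT has 0 G/C, need ≥1 ✗; Tm = 64.9 + 41·(10 − 16.4)/21 = 52.4°C ✓ — fails.
Candidate 4 (21 nt, A=6 T=5 G=5 C=5): length 21 ✓; 3' end CGT has 2 G/C ✓; Tm = 64.9 + 41·(10 − 16.4)/21 = 52.4°C ✓ — passes.

Candidate 1, Candidate 2 and Candidate 4.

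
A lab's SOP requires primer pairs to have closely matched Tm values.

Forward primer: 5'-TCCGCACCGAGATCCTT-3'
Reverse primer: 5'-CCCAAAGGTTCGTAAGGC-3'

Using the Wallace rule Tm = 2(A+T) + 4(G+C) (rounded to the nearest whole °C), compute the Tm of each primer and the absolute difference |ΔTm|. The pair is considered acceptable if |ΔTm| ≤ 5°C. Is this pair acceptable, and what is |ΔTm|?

Forward: A=3 T=4 G=3 C=7 → Tm = 2·7 + 4·10 = 54°C.
Reverse: A=5 T=3 G=5 C=5 → Tm = 2·8 + 4·10 = 56°C.
|ΔTm| = |54 − 56| = 2°C, ≤ 5°C.

|ΔTm| = 2°C; the pair is acceptable.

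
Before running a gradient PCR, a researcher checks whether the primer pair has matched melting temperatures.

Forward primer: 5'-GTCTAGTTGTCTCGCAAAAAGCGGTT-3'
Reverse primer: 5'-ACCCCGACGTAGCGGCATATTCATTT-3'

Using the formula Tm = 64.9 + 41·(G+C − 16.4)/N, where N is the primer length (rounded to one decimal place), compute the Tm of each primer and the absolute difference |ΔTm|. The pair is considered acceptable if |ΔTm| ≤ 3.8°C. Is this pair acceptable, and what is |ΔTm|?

|ΔTm| = 1.5°C; the pair is acceptable.

Forward: G+C = 12, N = 26 → Tm = 64.9 + 41·(12 − 16.4)/26 = 58.0°C.
Reverse: G+C = 13, N = 26 → Tm = 64.9 + 41·(13 − 16.4)/26 = 59.5°C.
|ΔTm| = |58.0 − 59.5| = 1.5°C, ≤ 3.8°C.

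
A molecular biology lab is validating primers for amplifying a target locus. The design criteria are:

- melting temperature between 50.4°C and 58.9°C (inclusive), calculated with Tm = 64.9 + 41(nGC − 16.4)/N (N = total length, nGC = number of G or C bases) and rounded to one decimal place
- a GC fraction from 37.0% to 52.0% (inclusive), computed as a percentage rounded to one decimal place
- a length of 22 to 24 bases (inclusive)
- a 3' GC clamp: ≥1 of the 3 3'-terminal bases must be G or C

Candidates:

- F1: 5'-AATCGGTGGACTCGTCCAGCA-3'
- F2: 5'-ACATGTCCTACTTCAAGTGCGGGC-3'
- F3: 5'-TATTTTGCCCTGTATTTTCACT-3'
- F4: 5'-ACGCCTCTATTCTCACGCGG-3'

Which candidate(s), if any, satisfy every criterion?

None of the candidates satisfy all criteria.

F1 (21 nt, A=5 T=4 G=6 C=6): Tm = 64.9 + 41·(12 − 16.4)/21 = 56.3°C ✓; GC 12/21 = 57.1%, outside 37.0–52.0% ✗; length 21, outside 22–24 ✗; 3' end GCA has 2 G/C ✓ — fails.
F2 (24 nt, A=5 T=6 G=6 C=7): Tm = 64.9 + 41·(13 − 16.4)/24 = 59.1°C, outside 50.4–58.9°C ✗; GC 13/24 = 54.2%, outside 37.0–52.0% ✗; length 24 ✓; 3' end GGC has 3 G/C ✓ — fails.
F3 (22 nt, A=3 T=12 G=2 C=5): Tm = 64.9 + 41·(7 − 16.4)/22 = 47.4°C, outside 50.4–58.9°C ✗; GC 7/22 = 31.8%, outside 37.0–52.0% ✗; length 22 ✓; 3' end ACT has 1 G/C ✓ — fails.
F4 (20 nt, A=3 T=5 G=4 C=8): Tm = 64.9 + 41·(12 − 16.4)/20 = 55.9°C ✓; GC 12/20 = 60.0%, outside 37.0–52.0% ✗; length 20, outside 22–24 ✗; 3' end CGG has 3 G/C ✓ — fails.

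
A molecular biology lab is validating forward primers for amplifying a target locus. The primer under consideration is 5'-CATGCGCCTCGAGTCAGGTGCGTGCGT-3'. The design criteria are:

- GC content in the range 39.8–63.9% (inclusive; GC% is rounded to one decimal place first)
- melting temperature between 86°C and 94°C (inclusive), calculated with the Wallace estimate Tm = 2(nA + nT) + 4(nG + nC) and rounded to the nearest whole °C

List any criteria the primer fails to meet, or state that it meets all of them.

Base counts: A=3, T=6, G=10, C=8 (length 27).
GC content: GC 18/27 = 66.7%, outside 39.8–63.9% ✗
Tm: Tm = 2·9 + 4·18 = 90°C ✓

Fails: GC content.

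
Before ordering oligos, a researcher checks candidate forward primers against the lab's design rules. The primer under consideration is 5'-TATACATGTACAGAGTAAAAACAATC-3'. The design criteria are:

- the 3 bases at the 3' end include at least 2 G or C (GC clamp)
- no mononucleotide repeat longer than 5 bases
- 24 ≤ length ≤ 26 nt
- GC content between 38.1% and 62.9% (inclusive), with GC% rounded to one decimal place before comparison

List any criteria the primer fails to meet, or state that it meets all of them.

Base counts: A=13, T=6, G=3, C=4 (length 26).
GC clamp: 3' end ATC has 1 G/C, need ≥2 ✗
homopolymer run: longest run = 5 ✓
length: length 26 ✓
GC content: GC 7/26 = 26.9%, outside 38.1–62.9% ✗

Fails: GC clamp, GC content.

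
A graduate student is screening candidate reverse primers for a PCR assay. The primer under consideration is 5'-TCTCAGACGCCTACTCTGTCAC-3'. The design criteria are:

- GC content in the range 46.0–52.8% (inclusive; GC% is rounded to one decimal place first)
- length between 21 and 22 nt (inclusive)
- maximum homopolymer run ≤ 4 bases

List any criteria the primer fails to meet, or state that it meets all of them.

Base counts: A=4, T=6, G=3, C=9 (length 22).
GC content: GC 12/22 = 54.5%, outside 46.0–52.8% ✗
length: length 22 ✓
homopolymer run: longest run = 2 ✓

Fails: GC content.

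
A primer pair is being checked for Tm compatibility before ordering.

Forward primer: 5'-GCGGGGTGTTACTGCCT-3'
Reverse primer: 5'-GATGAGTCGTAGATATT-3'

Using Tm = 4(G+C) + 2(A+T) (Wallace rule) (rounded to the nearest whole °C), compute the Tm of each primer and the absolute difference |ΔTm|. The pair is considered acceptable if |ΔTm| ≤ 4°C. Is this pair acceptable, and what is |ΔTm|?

Forward: A=1 T=5 G=7 C=4 → Tm = 2·6 + 4·11 = 56°C.
Reverse: A=5 T=6 G=5 C=1 → Tm = 2·11 + 4·6 = 46°C.
|ΔTm| = |56 − 46| = 10°C, > 4°C.

|ΔTm| = 10°C; the pair is not acceptable.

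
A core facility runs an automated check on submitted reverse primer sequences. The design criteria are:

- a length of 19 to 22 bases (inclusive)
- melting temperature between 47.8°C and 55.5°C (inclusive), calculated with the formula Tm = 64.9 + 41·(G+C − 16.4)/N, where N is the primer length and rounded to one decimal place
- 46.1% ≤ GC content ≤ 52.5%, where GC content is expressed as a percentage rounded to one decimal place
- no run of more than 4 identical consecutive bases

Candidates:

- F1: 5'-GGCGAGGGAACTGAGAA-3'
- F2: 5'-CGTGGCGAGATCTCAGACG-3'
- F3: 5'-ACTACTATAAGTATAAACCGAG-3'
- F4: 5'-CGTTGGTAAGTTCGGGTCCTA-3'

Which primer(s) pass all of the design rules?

F4 only.

F1 (17 nt, A=6 T=1 G=8 C=2): length 17, outside 19–22 ✗; Tm = 64.9 + 41·(10 − 16.4)/17 = 49.5°C ✓; GC 10/17 = 58.8%, outside 46.1–52.5% ✗; longest run = 3 ✓ — fails.
F2 (19 nt, A=4 T=3 G=7 C=5): length 19 ✓; Tm = 64.9 + 41·(12 − 16.4)/19 = 55.4°C ✓; GC 12/19 = 63.2%, outside 46.1–52.5% ✗; longest run = 2 ✓ — fails.
F3 (22 nt, A=10 T=5 G=3 C=4): length 22 ✓; Tm = 64.9 + 41·(7 − 16.4)/22 = 47.4°C, outside 47.8–55.5°C ✗; GC 7/22 = 31.8%, outside 46.1–52.5% ✗; longest run = 3 ✓ — fails.
F4 (21 nt, A=3 T=7 G=7 C=4): length 21 ✓; Tm = 64.9 + 41·(11 − 16.4)/21 = 54.4°C ✓; GC 11/21 = 52.4% ✓; longest run = 3 ✓ — passes.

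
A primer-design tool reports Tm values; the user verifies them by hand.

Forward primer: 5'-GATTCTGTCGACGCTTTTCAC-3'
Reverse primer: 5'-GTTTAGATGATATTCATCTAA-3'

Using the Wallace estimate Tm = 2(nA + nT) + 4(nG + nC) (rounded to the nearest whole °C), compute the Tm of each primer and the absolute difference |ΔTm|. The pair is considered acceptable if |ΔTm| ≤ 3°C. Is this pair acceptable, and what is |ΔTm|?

Forward: A=3 T=8 G=4 C=6 → Tm = 2·11 + 4·10 = 62°C.
Reverse: A=7 T=9 G=3 C=2 → Tm = 2·16 + 4·5 = 52°C.
|ΔTm| = |62 − 52| = 10°C, > 3°C.

|ΔTm| = 10°C; the pair is not acceptable.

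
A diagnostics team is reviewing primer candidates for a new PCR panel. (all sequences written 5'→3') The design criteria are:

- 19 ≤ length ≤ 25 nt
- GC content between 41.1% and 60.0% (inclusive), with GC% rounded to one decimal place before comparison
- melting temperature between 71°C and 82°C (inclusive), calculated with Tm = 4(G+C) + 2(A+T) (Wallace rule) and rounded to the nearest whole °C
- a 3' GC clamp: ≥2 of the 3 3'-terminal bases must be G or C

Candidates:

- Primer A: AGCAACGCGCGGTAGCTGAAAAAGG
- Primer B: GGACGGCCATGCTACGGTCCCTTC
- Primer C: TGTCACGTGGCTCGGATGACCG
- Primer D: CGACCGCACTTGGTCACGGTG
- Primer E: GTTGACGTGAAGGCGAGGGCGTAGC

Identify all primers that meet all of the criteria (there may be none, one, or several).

Primer A only.

Primer A (25 nt, A=9 T=2 G=9 C=5): length 25 ✓; GC 14/25 = 56.0% ✓; Tm = 2·11 + 4·14 = 78°C ✓; 3' end AGG has 2 G/C ✓ — passes.
Primer B (24 nt, A=3 T=5 G=7 C=9): length 24 ✓; GC 16/24 = 66.7%, outside 41.1–60.0% ✗; Tm = 2·8 + 4·16 = 80°C ✓; 3' end TTC has 1 G/C, need ≥2 ✗ — fails.
Primer C (22 nt, A=3 T=5 G=8 C=6): length 22 ✓; GC 14/22 = 63.6%, outside 41.1–60.0% ✗; Tm = 2·8 + 4·14 = 72°C ✓; 3' end CCG has 3 G/C ✓ — fails.
Primer D (21 nt, A=3 T=4 G=7 C=7): length 21 ✓; GC 14/21 = 66.7%, outside 41.1–60.0% ✗; Tm = 2·7 + 4·14 = 70°C, outside 71–82°C ✗; 3' end GTG has 2 G/C ✓ — fails.
Primer E (25 nt, A=5 T=4 G=12 C=4): length 25 ✓; GC 16/25 = 64.0%, outside 41.1–60.0% ✗; Tm = 2·9 + 4·16 = 82°C ✓; 3' end AGC has 2 G/C ✓ — fails.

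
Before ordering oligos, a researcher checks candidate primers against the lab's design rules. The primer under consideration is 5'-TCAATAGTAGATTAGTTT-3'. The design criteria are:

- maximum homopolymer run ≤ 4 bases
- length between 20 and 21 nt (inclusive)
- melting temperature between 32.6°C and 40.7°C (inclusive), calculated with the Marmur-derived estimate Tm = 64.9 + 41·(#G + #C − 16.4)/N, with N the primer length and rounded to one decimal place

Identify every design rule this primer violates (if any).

Base counts: A=6, T=8, G=3, C=1 (length 18).
homopolymer run: longest run = 3 ✓
length: length 18, outside 20–21 ✗
Tm: Tm = 64.9 + 41·(4 − 16.4)/18 = 36.7°C ✓

Fails: length.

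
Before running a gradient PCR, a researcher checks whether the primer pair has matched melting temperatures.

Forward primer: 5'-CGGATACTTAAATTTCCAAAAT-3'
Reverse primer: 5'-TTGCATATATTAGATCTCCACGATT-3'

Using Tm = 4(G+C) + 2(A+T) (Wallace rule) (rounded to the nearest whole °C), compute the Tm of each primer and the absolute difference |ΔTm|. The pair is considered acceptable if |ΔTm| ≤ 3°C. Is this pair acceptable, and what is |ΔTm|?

|ΔTm| = 10°C; the pair is not acceptable.

Forward: A=9 T=7 G=2 C=4 → Tm = 2·16 + 4·6 = 56°C.
Reverse: A=7 T=10 G=3 C=5 → Tm = 2·17 + 4·8 = 66°C.
|ΔTm| = |56 − 66| = 10°C, > 3°C.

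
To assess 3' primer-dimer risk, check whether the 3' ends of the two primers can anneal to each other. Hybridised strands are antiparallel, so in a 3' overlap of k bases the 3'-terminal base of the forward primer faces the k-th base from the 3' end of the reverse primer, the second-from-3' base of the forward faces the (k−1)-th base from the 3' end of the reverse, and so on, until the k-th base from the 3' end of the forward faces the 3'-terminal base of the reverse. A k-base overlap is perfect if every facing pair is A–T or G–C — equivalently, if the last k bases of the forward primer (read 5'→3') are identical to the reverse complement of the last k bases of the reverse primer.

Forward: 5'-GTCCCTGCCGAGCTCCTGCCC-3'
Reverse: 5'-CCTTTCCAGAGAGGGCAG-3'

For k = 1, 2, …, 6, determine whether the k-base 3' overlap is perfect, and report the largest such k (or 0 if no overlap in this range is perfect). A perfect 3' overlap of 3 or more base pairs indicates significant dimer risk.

Longest perfect overlap: 6 complementary base pairs; significant dimer risk (threshold 3).

Last 6 bases (5'→3') — forward …CTGCCC, reverse …GGGCAG.
Reverse complement of the reverse primer's last 6 bases: CTGCCC; its first k bases are the reverse complement of the reverse primer's last k bases, so a perfect k-base overlap needs the forward primer's last k bases to equal them.
Comparing (forward last k vs required): k=1: C vs C ✓; k=2: CC vs CT ✗; k=3: CCC vs CTG ✗; k=4: GCCC vs CTGC ✗; k=5: TGCCC vs CTGCC ✗; k=6: CTGCCC vs CTGCCC ✓.
Perfect overlaps at k = 1, 6; the largest is 6.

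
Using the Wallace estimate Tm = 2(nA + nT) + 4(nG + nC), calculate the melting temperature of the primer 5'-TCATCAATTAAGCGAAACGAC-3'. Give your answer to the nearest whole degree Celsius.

Base counts: A=9, T=4, G=3, C=5 (length 21).
Tm = 2·(9+4) + 4·(3+5) = 2·13 + 4·8 = 26 + 32 = 58°C.

58°C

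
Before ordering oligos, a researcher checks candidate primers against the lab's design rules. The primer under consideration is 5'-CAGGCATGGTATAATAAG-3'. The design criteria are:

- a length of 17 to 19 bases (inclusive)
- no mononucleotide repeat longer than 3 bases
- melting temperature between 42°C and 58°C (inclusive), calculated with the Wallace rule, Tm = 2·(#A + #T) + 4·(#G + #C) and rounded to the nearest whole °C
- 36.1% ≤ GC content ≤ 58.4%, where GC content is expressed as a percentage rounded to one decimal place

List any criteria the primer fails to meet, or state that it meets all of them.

Meets all criteria.

Base counts: A=7, T=4, G=5, C=2 (length 18).
length: length 18 ✓
homopolymer run: longest run = 2 ✓
Tm: Tm = 2·11 + 4·7 = 50°C ✓
GC content: GC 7/18 = 38.9% ✓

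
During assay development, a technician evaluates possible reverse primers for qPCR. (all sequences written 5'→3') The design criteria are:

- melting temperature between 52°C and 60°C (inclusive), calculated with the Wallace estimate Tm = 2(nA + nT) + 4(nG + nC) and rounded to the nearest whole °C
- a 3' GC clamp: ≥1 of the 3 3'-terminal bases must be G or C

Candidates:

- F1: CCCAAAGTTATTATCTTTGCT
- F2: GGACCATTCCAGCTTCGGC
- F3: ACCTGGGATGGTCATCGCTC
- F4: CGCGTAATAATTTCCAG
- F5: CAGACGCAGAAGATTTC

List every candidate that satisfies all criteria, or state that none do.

F1 only.

F1 (21 nt, A=5 T=9 G=2 C=5): Tm = 2·14 + 4·7 = 56°C ✓; 3' end GCT has 2 G/C ✓ — passes.
F2 (19 nt, A=3 T=4 G=5 C=7): Tm = 2·7 + 4·12 = 62°C, outside 52–60°C ✗; 3' end GGC has 3 G/C ✓ — fails.
F3 (20 nt, A=3 T=5 G=6 C=6): Tm = 2·8 + 4·12 = 64°C, outside 52–60°C ✗; 3' end CTC has 2 G/C ✓ — fails.
F4 (17 nt, A=5 T=5 G=3 C=4): Tm = 2·10 + 4·7 = 48°C, outside 52–60°C ✗; 3' end CAG has 2 G/C ✓ — fails.
F5 (17 nt, A=6 T=3 G=4 C=4): Tm = 2·9 + 4·8 = 50°C, outside 52–60°C ✗; 3' end TTC has 1 G/C ✓ — fails.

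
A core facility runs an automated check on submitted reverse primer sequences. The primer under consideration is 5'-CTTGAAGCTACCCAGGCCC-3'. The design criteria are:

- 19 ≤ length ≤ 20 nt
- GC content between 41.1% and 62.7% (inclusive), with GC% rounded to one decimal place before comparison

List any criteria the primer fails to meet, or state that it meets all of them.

Fails: GC content.

Base counts: A=4, T=3, G=4, C=8 (length 19).
length: length 19 ✓
GC content: GC 12/19 = 63.2%, outside 41.1–62.7% ✗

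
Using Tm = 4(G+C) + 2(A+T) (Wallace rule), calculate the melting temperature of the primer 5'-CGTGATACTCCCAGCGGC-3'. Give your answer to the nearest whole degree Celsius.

Base counts: A=3, T=3, G=5, C=7 (length 18).
Tm = 2·(3+3) + 4·(5+7) = 2·6 + 4·12 = 12 + 48 = 60°C.

60°C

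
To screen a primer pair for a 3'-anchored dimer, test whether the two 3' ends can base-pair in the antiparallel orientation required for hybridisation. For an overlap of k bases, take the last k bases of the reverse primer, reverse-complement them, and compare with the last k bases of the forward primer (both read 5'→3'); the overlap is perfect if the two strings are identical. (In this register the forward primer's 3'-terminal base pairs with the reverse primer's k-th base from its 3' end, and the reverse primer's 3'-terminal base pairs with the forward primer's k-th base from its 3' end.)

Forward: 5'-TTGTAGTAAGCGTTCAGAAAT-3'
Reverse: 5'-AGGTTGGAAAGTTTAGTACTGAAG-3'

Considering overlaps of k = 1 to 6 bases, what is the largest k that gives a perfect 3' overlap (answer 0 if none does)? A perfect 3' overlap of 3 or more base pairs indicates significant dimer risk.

Last 6 bases (5'→3') — forward …AGAAAT, reverse …CTGAAG.
Reverse complement of the reverse primer's last 6 bases: CTTCAG; its first k bases are the reverse complement of the reverse primer's last k bases, so a perfect k-base overlap needs the forward primer's last k bases to equal them.
Comparing (forward last k vs required): k=1: T vs C ✗; k=2: AT vs CT ✗; k=3: AAT vs CTT ✗; k=4: AAAT vs CTTC ✗; k=5: GAAAT vs CTTCA ✗; k=6: AGAAAT vs CTTCAG ✗.
No overlap length from 1 to 6 is perfect, so the longest perfect 3' overlap is 0.

Longest perfect overlap: 0 complementary base pairs; below the dimer-risk threshold (threshold 3).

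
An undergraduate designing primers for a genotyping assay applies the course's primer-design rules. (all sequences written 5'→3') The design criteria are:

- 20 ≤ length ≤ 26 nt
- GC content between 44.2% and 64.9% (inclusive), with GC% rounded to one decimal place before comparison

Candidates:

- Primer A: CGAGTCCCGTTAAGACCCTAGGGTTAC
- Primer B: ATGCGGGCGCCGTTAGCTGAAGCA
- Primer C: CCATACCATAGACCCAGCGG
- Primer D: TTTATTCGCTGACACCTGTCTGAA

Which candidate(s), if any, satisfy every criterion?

Primer B and Primer C.

Primer A (27 nt, A=6 T=6 G=7 C=8): length 27, outside 20–26 ✗; GC 15/27 = 55.6% ✓ — fails.
Primer B (24 nt, A=5 T=4 G=9 C=6): length 24 ✓; GC 15/24 = 62.5% ✓ — passes.
Primer C (20 nt, A=6 T=2 G=4 C=8): length 20 ✓; GC 12/20 = 60.0% ✓ — passes.
Primer D (24 nt, A=5 T=9 G=4 C=6): length 24 ✓; GC 10/24 = 41.7%, outside 44.2–64.9% ✗ — fails.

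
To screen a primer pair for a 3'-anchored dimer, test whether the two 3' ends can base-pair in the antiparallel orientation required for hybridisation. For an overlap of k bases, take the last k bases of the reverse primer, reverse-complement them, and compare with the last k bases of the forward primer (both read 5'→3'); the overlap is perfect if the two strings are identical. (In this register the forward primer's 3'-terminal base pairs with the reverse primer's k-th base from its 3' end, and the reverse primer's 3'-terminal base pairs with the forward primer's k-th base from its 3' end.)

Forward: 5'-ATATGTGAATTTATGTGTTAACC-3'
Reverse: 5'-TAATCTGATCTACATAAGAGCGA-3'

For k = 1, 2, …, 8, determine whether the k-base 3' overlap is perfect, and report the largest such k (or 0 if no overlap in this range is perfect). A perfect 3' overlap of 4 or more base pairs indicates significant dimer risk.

Longest perfect overlap: 0 complementary base pairs; below the dimer-risk threshold (threshold 4).

Last 8 bases (5'→3') — forward …TGTTAACC, reverse …AAGAGCGA.
Reverse complement of the reverse primer's last 8 bases: TCGCTCTT; its first k bases are the reverse complement of the reverse primer's last k bases, so a perfect k-base overlap needs the forward primer's last k bases to equal them.
Comparing (forward last k vs required): k=1: C vs T ✗; k=2: CC vs TC ✗; k=3: ACC vs TCG ✗; k=4: AACC vs TCGC ✗; k=5: TAACC vs TCGCT ✗; k=6: TTAACC vs TCGCTC ✗; k=7: GTTAACC vs TCGCTCT ✗; k=8: TGTTAACC vs TCGCTCTT ✗.
No overlap length from 1 to 8 is perfect, so the longest perfect 3' overlap is 0.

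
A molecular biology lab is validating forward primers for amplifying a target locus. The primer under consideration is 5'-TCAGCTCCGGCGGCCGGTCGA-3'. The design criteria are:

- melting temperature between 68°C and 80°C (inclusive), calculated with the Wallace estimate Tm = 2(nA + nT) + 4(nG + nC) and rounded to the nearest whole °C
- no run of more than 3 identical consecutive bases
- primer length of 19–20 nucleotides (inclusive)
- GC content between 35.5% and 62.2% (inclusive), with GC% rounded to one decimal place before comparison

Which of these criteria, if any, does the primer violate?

Fails: length, GC content.

Base counts: A=2, T=3, G=8, C=8 (length 21).
Tm: Tm = 2·5 + 4·16 = 74°C ✓
homopolymer run: longest run = 2 ✓
length: length 21, outside 19–20 ✗
GC content: GC 16/21 = 76.2%, outside 35.5–62.2% ✗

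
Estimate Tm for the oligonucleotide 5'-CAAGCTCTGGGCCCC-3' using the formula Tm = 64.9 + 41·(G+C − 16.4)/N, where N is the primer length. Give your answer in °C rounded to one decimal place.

50.1°C

Base counts: A=2, T=2, G=4, C=7; G+C = 11, N = 15.
Tm = 64.9 + 41·(11 − 16.4)/15 = 64.9 + -221.40/15 = 50.1°C.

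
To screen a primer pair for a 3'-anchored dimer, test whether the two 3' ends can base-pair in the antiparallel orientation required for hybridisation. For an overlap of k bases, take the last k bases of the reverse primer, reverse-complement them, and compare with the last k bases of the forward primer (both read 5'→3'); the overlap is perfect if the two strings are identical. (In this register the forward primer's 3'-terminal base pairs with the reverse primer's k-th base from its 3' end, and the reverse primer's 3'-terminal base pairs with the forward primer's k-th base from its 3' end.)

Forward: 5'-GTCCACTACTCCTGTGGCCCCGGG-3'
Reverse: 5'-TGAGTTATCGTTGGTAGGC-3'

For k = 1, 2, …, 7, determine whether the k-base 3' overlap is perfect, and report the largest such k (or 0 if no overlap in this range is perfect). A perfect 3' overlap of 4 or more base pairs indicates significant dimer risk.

Longest perfect overlap: 1 complementary base pair; below the dimer-risk threshold (threshold 4).

Last 7 bases (5'→3') — forward …CCCCGGG, reverse …GGTAGGC.
Reverse complement of the reverse primer's last 7 bases: GCCTACC; its first k bases are the reverse complement of the reverse primer's last k bases, so a perfect k-base overlap needs the forward primer's last k bases to equal them.
Comparing (forward last k vs required): k=1: G vs G ✓; k=2: GG vs GC ✗; k=3: GGG vs GCC ✗; k=4: CGGG vs GCCT ✗; k=5: CCGGG vs GCCTA ✗; k=6: CCCGGG vs GCCTAC ✗; k=7: CCCCGGG vs GCCTACC ✗.
Only k = 1 is perfect, so the longest perfect 3' overlap is 1.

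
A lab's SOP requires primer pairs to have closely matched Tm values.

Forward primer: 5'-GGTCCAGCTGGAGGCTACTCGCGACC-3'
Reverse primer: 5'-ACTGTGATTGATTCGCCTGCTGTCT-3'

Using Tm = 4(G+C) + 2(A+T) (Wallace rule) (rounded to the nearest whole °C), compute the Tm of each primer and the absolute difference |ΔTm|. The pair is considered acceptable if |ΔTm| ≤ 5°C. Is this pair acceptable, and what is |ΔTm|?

|ΔTm| = 14°C; the pair is not acceptable.

Forward: A=4 T=4 G=9 C=9 → Tm = 2·8 + 4·18 = 88°C.
Reverse: A=3 T=10 G=6 C=6 → Tm = 2·13 + 4·12 = 74°C.
|ΔTm| = |88 − 74| = 14°C, > 5°C.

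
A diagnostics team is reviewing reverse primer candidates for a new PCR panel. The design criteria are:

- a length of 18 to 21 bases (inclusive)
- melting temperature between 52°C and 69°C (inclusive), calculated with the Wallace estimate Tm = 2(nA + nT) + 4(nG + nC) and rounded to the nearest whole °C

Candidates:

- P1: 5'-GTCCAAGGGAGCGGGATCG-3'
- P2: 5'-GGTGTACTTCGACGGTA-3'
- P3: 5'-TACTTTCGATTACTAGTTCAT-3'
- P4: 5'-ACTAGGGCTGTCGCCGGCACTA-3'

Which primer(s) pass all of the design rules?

P1 and P3.

P1 (19 nt, A=4 T=2 G=9 C=4): length 19 ✓; Tm = 2·6 + 4·13 = 64°C ✓ — passes.
P2 (17 nt, A=3 T=5 G=6 C=3): length 17, outside 18–21 ✗; Tm = 2·8 + 4·9 = 52°C ✓ — fails.
P3 (21 nt, A=5 T=10 G=2 C=4): length 21 ✓; Tm = 2·15 + 4·6 = 54°C ✓ — passes.
P4 (22 nt, A=4 T=4 G=7 C=7): length 22, outside 18–21 ✗; Tm = 2·8 + 4·14 = 72°C, outside 52–69°C ✗ — fails.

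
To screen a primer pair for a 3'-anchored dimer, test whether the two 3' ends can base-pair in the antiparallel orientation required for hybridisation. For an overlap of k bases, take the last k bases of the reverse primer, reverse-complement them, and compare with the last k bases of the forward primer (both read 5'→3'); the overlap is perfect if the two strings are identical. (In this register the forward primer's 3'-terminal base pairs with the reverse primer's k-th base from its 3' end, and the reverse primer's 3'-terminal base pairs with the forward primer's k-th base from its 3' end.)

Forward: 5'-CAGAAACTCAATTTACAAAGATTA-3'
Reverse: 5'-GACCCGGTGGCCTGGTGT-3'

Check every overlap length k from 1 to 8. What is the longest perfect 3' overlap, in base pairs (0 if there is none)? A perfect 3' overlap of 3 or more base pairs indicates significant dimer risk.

Last 8 bases (5'→3') — forward …AAAGATTA, reverse …CCTGGTGT.
Reverse complement of the reverse primer's last 8 bases: ACACCAGG; its first k bases are the reverse complement of the reverse primer's last k bases, so a perfect k-base overlap needs the forward primer's last k bases to equal them.
Comparing (forward last k vs required): k=1: A vs A ✓; k=2: TA vs AC ✗; k=3: TTA vs ACA ✗; k=4: ATTA vs ACAC ✗; k=5: GATTA vs ACACC ✗; k=6: AGATTA vs ACACCA ✗; k=7: AAGATTA vs ACACCAG ✗; k=8: AAAGATTA vs ACACCAGG ✗.
Only k = 1 is perfect, so the longest perfect 3' overlap is 1.

Longest perfect overlap: 1 complementary base pair; below the dimer-risk threshold (threshold 3).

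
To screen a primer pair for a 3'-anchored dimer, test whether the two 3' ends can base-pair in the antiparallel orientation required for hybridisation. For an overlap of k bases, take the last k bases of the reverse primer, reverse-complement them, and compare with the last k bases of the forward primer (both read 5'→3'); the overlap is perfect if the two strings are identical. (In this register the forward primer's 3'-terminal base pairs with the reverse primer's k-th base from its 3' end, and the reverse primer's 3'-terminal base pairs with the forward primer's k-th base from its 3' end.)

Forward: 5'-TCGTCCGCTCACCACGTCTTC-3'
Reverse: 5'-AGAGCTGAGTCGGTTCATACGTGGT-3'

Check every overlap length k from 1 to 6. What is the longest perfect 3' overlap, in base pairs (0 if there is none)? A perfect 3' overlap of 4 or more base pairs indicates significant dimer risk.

Longest perfect overlap: 0 complementary base pairs; below the dimer-risk threshold (threshold 4).

Last 6 bases (5'→3') — forward …GTCTTC, reverse …CGTGGT.
Reverse complement of the reverse primer's last 6 bases: ACCACG; its first k bases are the reverse complement of the reverse primer's last k bases, so a perfect k-base overlap needs the forward primer's last k bases to equal them.
Comparing (forward last k vs required): k=1: C vs A ✗; k=2: TC vs AC ✗; k=3: TTC vs ACC ✗; k=4: CTTC vs ACCA ✗; k=5: TCTTC vs ACCAC ✗; k=6: GTCTTC vs ACCACG ✗.
No overlap length from 1 to 6 is perfect, so the longest perfect 3' overlap is 0.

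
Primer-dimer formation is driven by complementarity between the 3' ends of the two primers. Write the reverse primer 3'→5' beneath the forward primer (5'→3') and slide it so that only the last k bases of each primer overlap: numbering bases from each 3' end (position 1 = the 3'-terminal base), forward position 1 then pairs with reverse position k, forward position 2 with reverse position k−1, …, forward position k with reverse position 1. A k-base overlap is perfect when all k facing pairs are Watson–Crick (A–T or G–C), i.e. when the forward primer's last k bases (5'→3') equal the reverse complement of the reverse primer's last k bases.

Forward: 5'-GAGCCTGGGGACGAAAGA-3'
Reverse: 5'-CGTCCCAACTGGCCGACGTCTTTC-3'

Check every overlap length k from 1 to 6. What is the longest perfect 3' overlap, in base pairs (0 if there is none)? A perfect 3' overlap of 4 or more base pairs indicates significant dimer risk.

Last 6 bases (5'→3') — forward …GAAAGA, reverse …TCTTTC.
Reverse complement of the reverse primer's last 6 bases: GAAAGA; its first k bases are the reverse complement of the reverse primer's last k bases, so a perfect k-base overlap needs the forward primer's last k bases to equal them.
Comparing (forward last k vs required): k=1: A vs G ✗; k=2: GA vs GA ✓; k=3: AGA vs GAA ✗; k=4: AAGA vs GAAA ✗; k=5: AAAGA vs GAAAG ✗; k=6: GAAAGA vs GAAAGA ✓.
Perfect overlaps at k = 2, 6; the largest is 6.

Longest perfect overlap: 6 complementary base pairs; significant dimer risk (threshold 4).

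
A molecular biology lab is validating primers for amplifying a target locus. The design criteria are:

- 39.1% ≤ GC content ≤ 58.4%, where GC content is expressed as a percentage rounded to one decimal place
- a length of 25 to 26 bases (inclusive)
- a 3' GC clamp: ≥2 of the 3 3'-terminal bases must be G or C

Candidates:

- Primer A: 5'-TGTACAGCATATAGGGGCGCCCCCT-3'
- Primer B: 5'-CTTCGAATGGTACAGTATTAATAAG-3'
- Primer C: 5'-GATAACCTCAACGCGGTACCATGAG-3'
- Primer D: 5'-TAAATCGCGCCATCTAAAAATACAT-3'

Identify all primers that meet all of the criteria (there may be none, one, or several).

Primer C only.

Primer A (25 nt, A=5 T=5 G=7 C=8): GC 15/25 = 60.0%, outside 39.1–58.4% ✗; length 25 ✓; 3' end CCT has 2 G/C ✓ — fails.
Primer B (25 nt, A=9 T=8 G=5 C=3): GC 8/25 = 32.0%, outside 39.1–58.4% ✗; length 25 ✓; 3' end AAG has 1 G/C, need ≥2 ✗ — fails.
Primer C (25 nt, A=8 T=4 G=6 C=7): GC 13/25 = 52.0% ✓; length 25 ✓; 3' end GAG has 2 G/C ✓ — passes.
Primer D (25 nt, A=11 T=6 G=2 C=6): GC 8/25 = 32.0%, outside 39.1–58.4% ✗; length 25 ✓; 3' end CAT has 1 G/C, need ≥2 ✗ — fails.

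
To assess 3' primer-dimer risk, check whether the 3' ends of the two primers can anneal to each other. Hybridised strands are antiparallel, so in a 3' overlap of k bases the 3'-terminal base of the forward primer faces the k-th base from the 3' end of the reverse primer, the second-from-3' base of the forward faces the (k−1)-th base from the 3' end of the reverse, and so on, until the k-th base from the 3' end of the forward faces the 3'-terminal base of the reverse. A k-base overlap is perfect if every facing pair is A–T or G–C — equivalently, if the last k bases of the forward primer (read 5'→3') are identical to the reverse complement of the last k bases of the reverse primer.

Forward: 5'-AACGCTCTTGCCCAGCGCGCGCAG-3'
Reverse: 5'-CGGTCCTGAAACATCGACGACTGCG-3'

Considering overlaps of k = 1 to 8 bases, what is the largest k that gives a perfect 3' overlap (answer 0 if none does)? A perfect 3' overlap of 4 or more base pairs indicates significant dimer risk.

Last 8 bases (5'→3') — forward …GCGCGCAG, reverse …CGACTGCG.
Reverse complement of the reverse primer's last 8 bases: CGCAGTCG; its first k bases are the reverse complement of the reverse primer's last k bases, so a perfect k-base overlap needs the forward primer's last k bases to equal them.
Comparing (forward last k vs required): k=1: G vs C ✗; k=2: AG vs CG ✗; k=3: CAG vs CGC ✗; k=4: GCAG vs CGCA ✗; k=5: CGCAG vs CGCAG ✓; k=6: GCGCAG vs CGCAGT ✗; k=7: CGCGCAG vs CGCAGTC ✗; k=8: GCGCGCAG vs CGCAGTCG ✗.
Only k = 5 is perfect, so the longest perfect 3' overlap is 5.

Longest perfect overlap: 5 complementary base pairs; significant dimer risk (threshold 4).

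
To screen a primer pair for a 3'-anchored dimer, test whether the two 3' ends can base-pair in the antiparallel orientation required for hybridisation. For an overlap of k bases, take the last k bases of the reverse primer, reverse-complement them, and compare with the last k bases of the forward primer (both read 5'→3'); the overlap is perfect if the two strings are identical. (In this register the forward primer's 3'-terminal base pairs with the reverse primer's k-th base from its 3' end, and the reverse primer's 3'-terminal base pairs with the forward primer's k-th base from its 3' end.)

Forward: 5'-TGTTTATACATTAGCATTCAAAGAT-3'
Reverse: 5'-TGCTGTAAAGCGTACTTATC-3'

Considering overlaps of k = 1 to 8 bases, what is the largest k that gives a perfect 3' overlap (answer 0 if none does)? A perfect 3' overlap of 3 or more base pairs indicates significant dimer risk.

Longest perfect overlap: 3 complementary base pairs; significant dimer risk (threshold 3).

Last 8 bases (5'→3') — forward …TCAAAGAT, reverse …TACTTATC.
Reverse complement of the reverse primer's last 8 bases: GATAAGTA; its first k bases are the reverse complement of the reverse primer's last k bases, so a perfect k-base overlap needs the forward primer's last k bases to equal them.
Comparing (forward last k vs required): k=1: T vs G ✗; k=2: AT vs GA ✗; k=3: GAT vs GAT ✓; k=4: AGAT vs GATA ✗; k=5: AAGAT vs GATAA ✗; k=6: AAAGAT vs GATAAG ✗; k=7: CAAAGAT vs GATAAGT ✗; k=8: TCAAAGAT vs GATAAGTA ✗.
Only k = 3 is perfect, so the longest perfect 3' overlap is 3.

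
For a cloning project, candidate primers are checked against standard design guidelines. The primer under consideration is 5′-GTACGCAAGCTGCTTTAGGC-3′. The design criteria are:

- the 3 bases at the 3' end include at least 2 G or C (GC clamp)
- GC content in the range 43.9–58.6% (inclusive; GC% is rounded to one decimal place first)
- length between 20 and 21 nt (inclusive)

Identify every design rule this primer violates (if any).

Base counts: A=4, T=5, G=6, C=5 (length 20).
GC clamp: 3' end GGC has 3 G/C ✓
GC content: GC 11/20 = 55.0% ✓
length: length 20 ✓

Meets all criteria.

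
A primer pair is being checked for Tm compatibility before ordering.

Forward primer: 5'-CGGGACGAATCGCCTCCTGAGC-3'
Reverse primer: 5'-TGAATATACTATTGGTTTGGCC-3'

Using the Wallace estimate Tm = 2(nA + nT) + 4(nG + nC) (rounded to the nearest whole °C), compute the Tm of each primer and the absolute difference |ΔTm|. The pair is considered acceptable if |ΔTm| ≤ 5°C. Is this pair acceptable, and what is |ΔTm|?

Forward: A=4 T=3 G=7 C=8 → Tm = 2·7 + 4·15 = 74°C.
Reverse: A=5 T=9 G=5 C=3 → Tm = 2·14 + 4·8 = 60°C.
|ΔTm| = |74 − 60| = 14°C, > 5°C.

|ΔTm| = 14°C; the pair is not acceptable.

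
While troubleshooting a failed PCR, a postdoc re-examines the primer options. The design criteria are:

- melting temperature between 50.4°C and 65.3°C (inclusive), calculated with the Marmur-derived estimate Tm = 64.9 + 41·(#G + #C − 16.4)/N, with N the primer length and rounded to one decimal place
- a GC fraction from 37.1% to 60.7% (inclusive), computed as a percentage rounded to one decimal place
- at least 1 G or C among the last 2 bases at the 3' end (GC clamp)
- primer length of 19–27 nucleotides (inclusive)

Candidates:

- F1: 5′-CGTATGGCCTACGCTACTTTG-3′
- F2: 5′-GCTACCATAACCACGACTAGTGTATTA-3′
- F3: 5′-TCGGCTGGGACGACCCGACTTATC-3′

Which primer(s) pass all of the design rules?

F1 only.

F1 (21 nt, A=3 T=7 G=5 C=6): Tm = 64.9 + 41·(11 − 16.4)/21 = 54.4°C ✓; GC 11/21 = 52.4% ✓; 3' end TG has 1 G/C ✓; length 21 ✓ — passes.
F2 (27 nt, A=9 T=7 G=4 C=7): Tm = 64.9 + 41·(11 − 16.4)/27 = 56.7°C ✓; GC 11/27 = 40.7% ✓; 3' end TA has 0 G/C, need ≥1 ✗; length 27 ✓ — fails.
F3 (24 nt, A=4 T=5 G=7 C=8): Tm = 64.9 + 41·(15 − 16.4)/24 = 62.5°C ✓; GC 15/24 = 62.5%, outside 37.1–60.7% ✗; 3' end TC has 1 G/C ✓; length 24 ✓ — fails.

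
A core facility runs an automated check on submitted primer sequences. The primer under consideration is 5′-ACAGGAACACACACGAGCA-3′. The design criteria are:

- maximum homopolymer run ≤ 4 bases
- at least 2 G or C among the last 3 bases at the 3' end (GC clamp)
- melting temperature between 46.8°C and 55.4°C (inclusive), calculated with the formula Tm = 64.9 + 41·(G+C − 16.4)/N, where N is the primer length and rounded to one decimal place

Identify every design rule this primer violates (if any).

Meets all criteria.

Base counts: A=9, T=0, G=4, C=6 (length 19).
homopolymer run: longest run = 2 ✓
GC clamp: 3' end GCA has 2 G/C ✓
Tm: Tm = 64.9 + 41·(10 − 16.4)/19 = 51.1°C ✓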